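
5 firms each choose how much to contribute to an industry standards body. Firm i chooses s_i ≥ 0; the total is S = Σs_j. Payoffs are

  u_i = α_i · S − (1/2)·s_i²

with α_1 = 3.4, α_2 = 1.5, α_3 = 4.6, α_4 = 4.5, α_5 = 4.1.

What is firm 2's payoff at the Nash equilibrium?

Firm i's FOC: ∂u_i/∂s_i = α_i − s_i = 0, so s_i* = α_i.
NE contributions = (3.4, 1.5, 4.6, 4.5, 4.1); S = 18.1.
u_2 = α_2·S − ½·(s_2)² = 1.5·18.1 − ½·1.5² = 26.025.

26.025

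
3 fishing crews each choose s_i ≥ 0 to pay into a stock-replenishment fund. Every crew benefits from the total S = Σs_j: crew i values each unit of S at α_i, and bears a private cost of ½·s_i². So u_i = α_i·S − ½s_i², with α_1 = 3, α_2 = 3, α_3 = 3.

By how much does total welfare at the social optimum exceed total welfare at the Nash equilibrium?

Crew i's FOC: ∂u_i/∂s_i = α_i − s_i = 0, so s_i* = α_i.
NE contributions = (3, 3, 3); S = 9.
W^NE = (Σα)·S − ½Σα_i² = 9² − ½·27 = 67.5.
Planner sets s_i = Σα_j = 9 for every i, so S^SO = 3·9 = 27.
W^SO = (Σα)·S^SO − ½·3·(Σα)² = (3/2)·9² = 121.5.
Deadweight loss = W^SO − W^NE = 54.

54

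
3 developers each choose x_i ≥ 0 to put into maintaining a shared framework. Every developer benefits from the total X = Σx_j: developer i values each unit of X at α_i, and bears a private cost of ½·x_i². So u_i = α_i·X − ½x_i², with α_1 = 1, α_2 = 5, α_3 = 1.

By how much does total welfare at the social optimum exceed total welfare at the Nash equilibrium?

38

Developer i's FOC: ∂u_i/∂x_i = α_i − x_i = 0, so x_i* = α_i.
NE contributions = (1, 5, 1); X = 7.
W^NE = (Σα)·X − ½Σα_i² = 7² − ½·27 = 35.5.
Planner sets x_i = Σα_j = 7 for every i, so X^SO = 3·7 = 21.
W^SO = (Σα)·X^SO − ½·3·(Σα)² = (3/2)·7² = 73.5.
Deadweight loss = W^SO − W^NE = 38.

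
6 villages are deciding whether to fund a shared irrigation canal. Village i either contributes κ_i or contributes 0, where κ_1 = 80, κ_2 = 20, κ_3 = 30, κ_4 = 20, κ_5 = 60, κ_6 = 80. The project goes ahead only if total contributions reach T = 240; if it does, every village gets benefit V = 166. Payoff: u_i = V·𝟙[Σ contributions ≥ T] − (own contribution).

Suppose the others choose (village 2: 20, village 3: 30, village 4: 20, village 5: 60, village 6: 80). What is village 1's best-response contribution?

80

Others' total = 210. Contributing 80 brings total to 290 ≥ 240: gain V − κ_1 = 86.
Best response: 80.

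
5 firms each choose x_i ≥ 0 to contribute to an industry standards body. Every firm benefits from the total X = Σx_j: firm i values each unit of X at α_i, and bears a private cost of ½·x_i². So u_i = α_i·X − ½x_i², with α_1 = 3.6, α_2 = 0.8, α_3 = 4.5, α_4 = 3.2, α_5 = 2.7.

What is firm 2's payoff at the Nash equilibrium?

Firm i's FOC: ∂u_i/∂x_i = α_i − x_i = 0, so x_i* = α_i.
NE contributions = (3.6, 0.8, 4.5, 3.2, 2.7); X = 14.8.
u_2 = α_2·X − ½·(x_2)² = 0.8·14.8 − ½·0.8² = 11.52.

11.52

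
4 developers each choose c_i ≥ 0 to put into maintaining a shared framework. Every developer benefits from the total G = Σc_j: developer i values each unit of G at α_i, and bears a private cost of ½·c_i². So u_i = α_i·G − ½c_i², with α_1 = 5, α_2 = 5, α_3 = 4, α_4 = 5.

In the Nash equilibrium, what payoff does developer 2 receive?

Developer i's FOC: ∂u_i/∂c_i = α_i − c_i = 0, so c_i* = α_i.
NE contributions = (5, 5, 4, 5); G = 19.
u_2 = α_2·G − ½·(c_2)² = 5·19 − ½·5² = 82.5.

82.5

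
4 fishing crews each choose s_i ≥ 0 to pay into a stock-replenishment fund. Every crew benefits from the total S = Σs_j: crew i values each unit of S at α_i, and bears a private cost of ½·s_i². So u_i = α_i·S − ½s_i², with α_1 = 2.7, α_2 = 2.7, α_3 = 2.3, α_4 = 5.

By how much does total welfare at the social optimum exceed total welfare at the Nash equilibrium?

183.725

Crew i's FOC: ∂u_i/∂s_i = α_i − s_i = 0, so s_i* = α_i.
NE contributions = (2.7, 2.7, 2.3, 5); S = 12.7.
W^NE = (Σα)·S − ½Σα_i² = 12.7² − ½·44.87 = 138.855.
Planner sets s_i = Σα_j = 12.7 for every i, so S^SO = 4·12.7 = 50.8.
W^SO = (Σα)·S^SO − ½·4·(Σα)² = (4/2)·12.7² = 322.58.
Deadweight loss = W^SO − W^NE = 183.725.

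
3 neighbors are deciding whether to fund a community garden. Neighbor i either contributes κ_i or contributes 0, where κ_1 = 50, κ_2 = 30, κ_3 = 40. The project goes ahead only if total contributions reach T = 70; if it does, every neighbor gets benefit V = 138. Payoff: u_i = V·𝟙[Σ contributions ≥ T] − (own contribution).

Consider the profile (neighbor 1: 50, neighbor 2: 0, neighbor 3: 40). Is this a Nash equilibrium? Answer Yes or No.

Yes

Total = 90 ≥ 70: provided.
Neighbor 1 (pledges 50, payoff 88): dropping to 0 → total 40, payoff 0. No gain.
Neighbor 2 (pledges 0, payoff 138): pledging 30 → total 120, payoff 108. No gain.
Neighbor 3 (pledges 40, payoff 98): dropping to 0 → total 50, payoff 0. No gain.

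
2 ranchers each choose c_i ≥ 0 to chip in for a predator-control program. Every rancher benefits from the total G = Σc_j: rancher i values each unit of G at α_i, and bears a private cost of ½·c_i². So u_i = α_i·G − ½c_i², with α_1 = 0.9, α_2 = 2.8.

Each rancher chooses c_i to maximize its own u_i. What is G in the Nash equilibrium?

Rancher i's FOC: ∂u_i/∂c_i = α_i − c_i = 0, so c_i* = α_i.
NE contributions = (0.9, 2.8); G = 3.7.

3.7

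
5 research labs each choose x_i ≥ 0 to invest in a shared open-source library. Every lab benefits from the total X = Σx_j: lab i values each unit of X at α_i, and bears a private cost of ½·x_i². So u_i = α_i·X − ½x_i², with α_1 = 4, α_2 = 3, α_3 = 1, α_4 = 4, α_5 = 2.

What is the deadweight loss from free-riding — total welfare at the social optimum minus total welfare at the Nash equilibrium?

317

Lab i's FOC: ∂u_i/∂x_i = α_i − x_i = 0, so x_i* = α_i.
NE contributions = (4, 3, 1, 4, 2); X = 14.
W^NE = (Σα)·X − ½Σα_i² = 14² − ½·46 = 173.
Planner sets x_i = Σα_j = 14 for every i, so X^SO = 5·14 = 70.
W^SO = (Σα)·X^SO − ½·5·(Σα)² = (5/2)·14² = 490.
Deadweight loss = W^SO − W^NE = 317.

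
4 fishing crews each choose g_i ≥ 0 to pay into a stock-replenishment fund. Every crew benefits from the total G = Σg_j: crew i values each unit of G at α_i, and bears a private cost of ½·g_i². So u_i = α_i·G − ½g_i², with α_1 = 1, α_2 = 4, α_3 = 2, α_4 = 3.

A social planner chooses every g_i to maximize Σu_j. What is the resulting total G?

Planner FOC: ∂(Σu_j)/∂g_i = (Σα_j) − g_i = 0, so g_i^SO = Σα_j = 10 for every i; G^SO = 40.

40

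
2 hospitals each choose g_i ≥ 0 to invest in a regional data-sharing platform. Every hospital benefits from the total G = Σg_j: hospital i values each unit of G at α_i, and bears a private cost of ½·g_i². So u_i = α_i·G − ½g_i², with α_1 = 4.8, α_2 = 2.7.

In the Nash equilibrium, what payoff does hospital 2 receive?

16.605

Hospital i's FOC: ∂u_i/∂g_i = α_i − g_i = 0, so g_i* = α_i.
NE contributions = (4.8, 2.7); G = 7.5.
u_2 = α_2·G − ½·(g_2)² = 2.7·7.5 − ½·2.7² = 16.605.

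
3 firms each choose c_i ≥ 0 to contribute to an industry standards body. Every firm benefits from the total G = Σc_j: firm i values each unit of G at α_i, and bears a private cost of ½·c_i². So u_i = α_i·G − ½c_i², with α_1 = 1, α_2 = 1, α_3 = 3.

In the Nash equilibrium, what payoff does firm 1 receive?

4.5

Firm i's FOC: ∂u_i/∂c_i = α_i − c_i = 0, so c_i* = α_i.
NE contributions = (1, 1, 3); G = 5.
u_1 = α_1·G − ½·(c_1)² = 1·5 − ½·1² = 4.5.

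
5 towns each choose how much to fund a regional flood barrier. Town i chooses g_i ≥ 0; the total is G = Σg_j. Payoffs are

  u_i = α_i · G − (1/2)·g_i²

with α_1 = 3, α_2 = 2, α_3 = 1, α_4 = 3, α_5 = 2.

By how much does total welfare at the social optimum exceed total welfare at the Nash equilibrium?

Town i's FOC: ∂u_i/∂g_i = α_i − g_i = 0, so g_i* = α_i.
NE contributions = (3, 2, 1, 3, 2); G = 11.
W^NE = (Σα)·G − ½Σα_i² = 11² − ½·27 = 107.5.
Planner sets g_i = Σα_j = 11 for every i, so G^SO = 5·11 = 55.
W^SO = (Σα)·G^SO − ½·5·(Σα)² = (5/2)·11² = 302.5.
Deadweight loss = W^SO − W^NE = 195.

195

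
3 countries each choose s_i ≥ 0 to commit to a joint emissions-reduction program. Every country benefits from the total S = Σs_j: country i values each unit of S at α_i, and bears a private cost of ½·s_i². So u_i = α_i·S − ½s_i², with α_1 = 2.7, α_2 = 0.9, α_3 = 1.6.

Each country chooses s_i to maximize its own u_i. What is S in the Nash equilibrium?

Country i's FOC: ∂u_i/∂s_i = α_i − s_i = 0, so s_i* = α_i.
NE contributions = (2.7, 0.9, 1.6); S = 5.2.

5.2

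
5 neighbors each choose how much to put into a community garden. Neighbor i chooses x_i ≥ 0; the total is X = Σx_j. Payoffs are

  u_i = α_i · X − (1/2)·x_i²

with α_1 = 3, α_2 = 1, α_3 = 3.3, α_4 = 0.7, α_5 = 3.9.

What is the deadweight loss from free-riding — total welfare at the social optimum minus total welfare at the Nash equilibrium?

Neighbor i's FOC: ∂u_i/∂x_i = α_i − x_i = 0, so x_i* = α_i.
NE contributions = (3, 1, 3.3, 0.7, 3.9); X = 11.9.
W^NE = (Σα)·X − ½Σα_i² = 11.9² − ½·36.59 = 123.315.
Planner sets x_i = Σα_j = 11.9 for every i, so X^SO = 5·11.9 = 59.5.
W^SO = (Σα)·X^SO − ½·5·(Σα)² = (5/2)·11.9² = 354.025.
Deadweight loss = W^SO − W^NE = 230.71.

230.71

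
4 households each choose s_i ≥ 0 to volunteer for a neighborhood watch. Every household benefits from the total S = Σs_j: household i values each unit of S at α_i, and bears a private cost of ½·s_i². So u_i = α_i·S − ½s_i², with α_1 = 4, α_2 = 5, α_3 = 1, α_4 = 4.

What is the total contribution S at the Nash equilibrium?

14

Household i's FOC: ∂u_i/∂s_i = α_i − s_i = 0, so s_i* = α_i.
NE contributions = (4, 5, 1, 4); S = 14.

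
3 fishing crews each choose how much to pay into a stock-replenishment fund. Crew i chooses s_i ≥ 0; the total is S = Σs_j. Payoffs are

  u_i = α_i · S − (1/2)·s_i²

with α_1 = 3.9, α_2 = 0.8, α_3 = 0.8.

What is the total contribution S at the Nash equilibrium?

Crew i's FOC: ∂u_i/∂s_i = α_i − s_i = 0, so s_i* = α_i.
NE contributions = (3.9, 0.8, 0.8); S = 5.5.

5.5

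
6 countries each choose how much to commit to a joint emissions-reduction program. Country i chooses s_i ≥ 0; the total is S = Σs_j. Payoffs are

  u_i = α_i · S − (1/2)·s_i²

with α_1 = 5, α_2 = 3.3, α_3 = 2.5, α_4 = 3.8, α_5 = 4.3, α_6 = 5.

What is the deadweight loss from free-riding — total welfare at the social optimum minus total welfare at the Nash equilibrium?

1192.455

Country i's FOC: ∂u_i/∂s_i = α_i − s_i = 0, so s_i* = α_i.
NE contributions = (5, 3.3, 2.5, 3.8, 4.3, 5); S = 23.9.
W^NE = (Σα)·S − ½Σα_i² = 23.9² − ½·100.07 = 521.175.
Planner sets s_i = Σα_j = 23.9 for every i, so S^SO = 6·23.9 = 143.4.
W^SO = (Σα)·S^SO − ½·6·(Σα)² = (6/2)·23.9² = 1713.63.
Deadweight loss = W^SO − W^NE = 1192.455.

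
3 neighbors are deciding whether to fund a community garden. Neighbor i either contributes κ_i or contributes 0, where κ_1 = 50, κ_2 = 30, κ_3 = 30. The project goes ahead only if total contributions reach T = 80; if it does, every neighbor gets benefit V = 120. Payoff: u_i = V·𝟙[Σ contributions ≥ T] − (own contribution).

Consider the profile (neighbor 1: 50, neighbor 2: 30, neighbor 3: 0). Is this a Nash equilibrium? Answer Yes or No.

Yes

Total = 80 ≥ 80: provided.
Neighbor 1 (pledges 50, payoff 70): dropping to 0 → total 30, payoff 0. No gain.
Neighbor 2 (pledges 30, payoff 90): dropping to 0 → total 50, payoff 0. No gain.
Neighbor 3 (pledges 0, payoff 120): pledging 30 → total 110, payoff 90. No gain.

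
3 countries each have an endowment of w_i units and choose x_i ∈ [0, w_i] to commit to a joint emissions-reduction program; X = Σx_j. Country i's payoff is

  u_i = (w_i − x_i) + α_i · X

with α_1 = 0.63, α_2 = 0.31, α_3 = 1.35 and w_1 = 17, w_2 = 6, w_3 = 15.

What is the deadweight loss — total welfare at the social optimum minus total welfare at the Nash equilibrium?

29.67

∂u_i/∂x_i = α_i − 1, so country i contributes w_i if α_i > 1, else 0.
α_i > 1 for i ∈ {3}; NE contributions (0, 0, 15), X = 15.
W^NE = Σw_i − X^NE + (Σα_i)·X^NE = 38 + 1.29·15 = 57.35.
Planner: ∂(Σu_j)/∂x_i = Σα_j − 1 = 1.29 > 0, so everyone contributes w_i; X^SO = 38, W^SO = 38 + 1.29·38 = 87.02.
Deadweight loss = 29.67.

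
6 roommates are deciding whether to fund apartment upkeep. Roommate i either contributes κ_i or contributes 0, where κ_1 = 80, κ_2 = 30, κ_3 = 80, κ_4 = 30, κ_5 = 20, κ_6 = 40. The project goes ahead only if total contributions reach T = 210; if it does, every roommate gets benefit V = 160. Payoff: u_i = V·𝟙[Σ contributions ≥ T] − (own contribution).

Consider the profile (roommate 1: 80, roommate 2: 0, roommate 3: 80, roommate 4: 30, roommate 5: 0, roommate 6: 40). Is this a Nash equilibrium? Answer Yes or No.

Total = 230 ≥ 210: provided.
Roommate 1 (pledges 80, payoff 80): dropping to 0 → total 150, payoff 0. No gain.
Roommate 2 (pledges 0, payoff 160): pledging 30 → total 260, payoff 130. No gain.
Roommate 3 (pledges 80, payoff 80): dropping to 0 → total 150, payoff 0. No gain.
Roommate 4 (pledges 30, payoff 130): dropping to 0 → total 200, payoff 0. No gain.
Roommate 5 (pledges 0, payoff 160): pledging 20 → total 250, payoff 140. No gain.
Roommate 6 (pledges 40, payoff 120): dropping to 0 → total 190, payoff 0. No gain.

Yes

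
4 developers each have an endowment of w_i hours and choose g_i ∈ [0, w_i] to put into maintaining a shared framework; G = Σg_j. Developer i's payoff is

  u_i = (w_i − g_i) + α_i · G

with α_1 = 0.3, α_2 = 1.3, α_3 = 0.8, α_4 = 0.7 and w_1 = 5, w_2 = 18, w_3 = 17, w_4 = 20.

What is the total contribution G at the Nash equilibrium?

18

∂u_i/∂g_i = α_i − 1, so developer i contributes w_i if α_i > 1, else 0.
α_i > 1 for i ∈ {2}; NE contributions (0, 18, 0, 0), G = 18.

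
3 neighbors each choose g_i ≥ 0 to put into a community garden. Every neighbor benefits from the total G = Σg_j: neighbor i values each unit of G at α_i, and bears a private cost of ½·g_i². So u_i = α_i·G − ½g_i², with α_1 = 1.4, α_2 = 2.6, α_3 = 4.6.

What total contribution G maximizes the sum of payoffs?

Planner FOC: ∂(Σu_j)/∂g_i = (Σα_j) − g_i = 0, so g_i^SO = Σα_j = 8.6 for every i; G^SO = 25.8.

25.8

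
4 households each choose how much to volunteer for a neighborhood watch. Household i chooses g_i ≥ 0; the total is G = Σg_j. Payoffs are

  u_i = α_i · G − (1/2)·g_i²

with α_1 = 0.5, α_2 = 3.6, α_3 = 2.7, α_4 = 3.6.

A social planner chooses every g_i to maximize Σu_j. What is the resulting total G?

Planner FOC: ∂(Σu_j)/∂g_i = (Σα_j) − g_i = 0, so g_i^SO = Σα_j = 10.4 for every i; G^SO = 41.6.

41.6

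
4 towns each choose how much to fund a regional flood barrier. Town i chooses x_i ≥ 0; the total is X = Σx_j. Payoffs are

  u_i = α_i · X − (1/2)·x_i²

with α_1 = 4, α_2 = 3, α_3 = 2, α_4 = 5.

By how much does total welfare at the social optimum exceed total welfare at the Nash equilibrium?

223

Town i's FOC: ∂u_i/∂x_i = α_i − x_i = 0, so x_i* = α_i.
NE contributions = (4, 3, 2, 5); X = 14.
W^NE = (Σα)·X − ½Σα_i² = 14² − ½·54 = 169.
Planner sets x_i = Σα_j = 14 for every i, so X^SO = 4·14 = 56.
W^SO = (Σα)·X^SO − ½·4·(Σα)² = (4/2)·14² = 392.
Deadweight loss = W^SO − W^NE = 223.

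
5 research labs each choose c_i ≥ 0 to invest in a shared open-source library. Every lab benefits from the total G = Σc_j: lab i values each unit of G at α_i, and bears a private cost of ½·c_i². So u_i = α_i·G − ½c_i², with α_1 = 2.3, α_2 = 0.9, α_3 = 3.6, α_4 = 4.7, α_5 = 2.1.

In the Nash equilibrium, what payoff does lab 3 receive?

Lab i's FOC: ∂u_i/∂c_i = α_i − c_i = 0, so c_i* = α_i.
NE contributions = (2.3, 0.9, 3.6, 4.7, 2.1); G = 13.6.
u_3 = α_3·G − ½·(c_3)² = 3.6·13.6 − ½·3.6² = 42.48.

42.48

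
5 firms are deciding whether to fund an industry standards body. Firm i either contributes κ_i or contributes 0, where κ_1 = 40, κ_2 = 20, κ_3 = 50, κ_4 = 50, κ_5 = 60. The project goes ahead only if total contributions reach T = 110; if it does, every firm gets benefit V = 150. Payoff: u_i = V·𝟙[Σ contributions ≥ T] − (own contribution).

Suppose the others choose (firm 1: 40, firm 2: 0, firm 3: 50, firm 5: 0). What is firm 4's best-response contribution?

Others' total = 90. Contributing 50 brings total to 140 ≥ 110: gain V − κ_4 = 100.
Best response: 50.

50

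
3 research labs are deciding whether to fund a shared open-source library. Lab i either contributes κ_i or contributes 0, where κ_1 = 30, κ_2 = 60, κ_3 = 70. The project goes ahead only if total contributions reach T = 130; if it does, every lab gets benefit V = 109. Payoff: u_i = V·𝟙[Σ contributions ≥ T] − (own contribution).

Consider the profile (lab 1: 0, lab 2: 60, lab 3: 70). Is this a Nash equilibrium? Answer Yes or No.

Total = 130 ≥ 130: provided.
Lab 1 (pledges 0, payoff 109): pledging 30 → total 160, payoff 79. No gain.
Lab 2 (pledges 60, payoff 49): dropping to 0 → total 70, payoff 0. No gain.
Lab 3 (pledges 70, payoff 39): dropping to 0 → total 60, payoff 0. No gain.

Yes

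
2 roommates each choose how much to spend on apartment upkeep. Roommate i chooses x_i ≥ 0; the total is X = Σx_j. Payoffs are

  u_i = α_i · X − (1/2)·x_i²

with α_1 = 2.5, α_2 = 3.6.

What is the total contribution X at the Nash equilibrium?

Roommate i's FOC: ∂u_i/∂x_i = α_i − x_i = 0, so x_i* = α_i.
NE contributions = (2.5, 3.6); X = 6.1.

6.1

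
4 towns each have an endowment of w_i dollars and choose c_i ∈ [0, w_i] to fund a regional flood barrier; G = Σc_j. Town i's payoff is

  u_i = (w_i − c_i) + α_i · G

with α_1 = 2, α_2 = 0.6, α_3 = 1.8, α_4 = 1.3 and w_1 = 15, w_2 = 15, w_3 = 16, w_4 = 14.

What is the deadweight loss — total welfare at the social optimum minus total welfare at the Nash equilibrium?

70.5

∂u_i/∂c_i = α_i − 1, so town i contributes w_i if α_i > 1, else 0.
α_i > 1 for i ∈ {1, 3, 4}; NE contributions (15, 0, 16, 14), G = 45.
W^NE = Σw_i − G^NE + (Σα_i)·G^NE = 60 + 4.7·45 = 271.5.
Planner: ∂(Σu_j)/∂c_i = Σα_j − 1 = 4.7 > 0, so everyone contributes w_i; G^SO = 60, W^SO = 60 + 4.7·60 = 342.
Deadweight loss = 70.5.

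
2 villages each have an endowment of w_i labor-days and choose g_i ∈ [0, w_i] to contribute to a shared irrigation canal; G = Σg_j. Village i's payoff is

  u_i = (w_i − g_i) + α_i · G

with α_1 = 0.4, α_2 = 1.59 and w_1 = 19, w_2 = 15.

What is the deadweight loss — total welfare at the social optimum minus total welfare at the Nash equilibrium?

18.81

∂u_i/∂g_i = α_i − 1, so village i contributes w_i if α_i > 1, else 0.
α_i > 1 for i ∈ {2}; NE contributions (0, 15), G = 15.
W^NE = Σw_i − G^NE + (Σα_i)·G^NE = 34 + 0.99·15 = 48.85.
Planner: ∂(Σu_j)/∂g_i = Σα_j − 1 = 0.99 > 0, so everyone contributes w_i; G^SO = 34, W^SO = 34 + 0.99·34 = 67.66.
Deadweight loss = 18.81.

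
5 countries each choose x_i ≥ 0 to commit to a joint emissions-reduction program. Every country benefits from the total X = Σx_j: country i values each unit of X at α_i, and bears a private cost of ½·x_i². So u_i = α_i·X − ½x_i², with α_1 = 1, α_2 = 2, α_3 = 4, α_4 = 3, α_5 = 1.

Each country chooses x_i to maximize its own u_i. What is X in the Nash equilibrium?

Country i's FOC: ∂u_i/∂x_i = α_i − x_i = 0, so x_i* = α_i.
NE contributions = (1, 2, 4, 3, 1); X = 11.

11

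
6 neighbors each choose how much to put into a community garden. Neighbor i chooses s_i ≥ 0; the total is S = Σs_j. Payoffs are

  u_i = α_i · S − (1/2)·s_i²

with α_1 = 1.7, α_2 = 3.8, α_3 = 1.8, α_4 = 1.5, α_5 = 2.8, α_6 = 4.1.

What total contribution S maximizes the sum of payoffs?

94.2

Planner FOC: ∂(Σu_j)/∂s_i = (Σα_j) − s_i = 0, so s_i^SO = Σα_j = 15.7 for every i; S^SO = 94.2.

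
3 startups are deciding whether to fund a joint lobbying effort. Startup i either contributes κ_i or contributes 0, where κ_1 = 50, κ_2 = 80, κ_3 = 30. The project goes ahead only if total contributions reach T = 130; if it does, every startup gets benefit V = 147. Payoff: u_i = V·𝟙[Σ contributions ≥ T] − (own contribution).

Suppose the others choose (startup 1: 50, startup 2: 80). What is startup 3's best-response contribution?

0

Others' total = 130 ≥ 130; contributing adds cost 30 for no extra benefit.
Best response: 0.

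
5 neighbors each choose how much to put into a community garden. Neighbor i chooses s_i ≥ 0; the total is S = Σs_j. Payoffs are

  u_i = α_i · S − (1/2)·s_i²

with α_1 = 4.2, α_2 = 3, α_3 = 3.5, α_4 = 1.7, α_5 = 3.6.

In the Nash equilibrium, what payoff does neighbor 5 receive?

Neighbor i's FOC: ∂u_i/∂s_i = α_i − s_i = 0, so s_i* = α_i.
NE contributions = (4.2, 3, 3.5, 1.7, 3.6); S = 16.
u_5 = α_5·S − ½·(s_5)² = 3.6·16 − ½·3.6² = 51.12.

51.12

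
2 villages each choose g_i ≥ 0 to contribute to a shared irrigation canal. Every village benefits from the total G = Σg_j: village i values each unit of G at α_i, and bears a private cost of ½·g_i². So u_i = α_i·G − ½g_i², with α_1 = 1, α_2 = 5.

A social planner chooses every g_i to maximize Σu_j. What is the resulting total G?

12

Planner FOC: ∂(Σu_j)/∂g_i = (Σα_j) − g_i = 0, so g_i^SO = Σα_j = 6 for every i; G^SO = 12.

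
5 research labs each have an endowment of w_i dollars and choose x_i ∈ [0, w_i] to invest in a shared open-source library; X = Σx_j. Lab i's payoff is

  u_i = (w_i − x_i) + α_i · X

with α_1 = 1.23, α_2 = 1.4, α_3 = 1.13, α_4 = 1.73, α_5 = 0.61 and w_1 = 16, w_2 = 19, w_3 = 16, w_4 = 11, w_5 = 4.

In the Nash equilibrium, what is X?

62

∂u_i/∂x_i = α_i − 1, so lab i contributes w_i if α_i > 1, else 0.
α_i > 1 for i ∈ {1, 2, 3, 4}; NE contributions (16, 19, 16, 11, 0), X = 62.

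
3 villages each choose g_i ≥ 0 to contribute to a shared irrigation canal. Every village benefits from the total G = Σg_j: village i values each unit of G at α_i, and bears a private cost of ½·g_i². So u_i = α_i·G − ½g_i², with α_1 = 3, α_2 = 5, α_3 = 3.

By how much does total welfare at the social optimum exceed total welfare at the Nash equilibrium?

82

Village i's FOC: ∂u_i/∂g_i = α_i − g_i = 0, so g_i* = α_i.
NE contributions = (3, 5, 3); G = 11.
W^NE = (Σα)·G − ½Σα_i² = 11² − ½·43 = 99.5.
Planner sets g_i = Σα_j = 11 for every i, so G^SO = 3·11 = 33.
W^SO = (Σα)·G^SO − ½·3·(Σα)² = (3/2)·11² = 181.5.
Deadweight loss = W^SO − W^NE = 82.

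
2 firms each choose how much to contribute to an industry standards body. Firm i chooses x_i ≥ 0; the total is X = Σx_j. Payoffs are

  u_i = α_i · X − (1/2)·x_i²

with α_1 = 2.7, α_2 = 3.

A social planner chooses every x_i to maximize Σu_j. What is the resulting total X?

Planner FOC: ∂(Σu_j)/∂x_i = (Σα_j) − x_i = 0, so x_i^SO = Σα_j = 5.7 for every i; X^SO = 11.4.

11.4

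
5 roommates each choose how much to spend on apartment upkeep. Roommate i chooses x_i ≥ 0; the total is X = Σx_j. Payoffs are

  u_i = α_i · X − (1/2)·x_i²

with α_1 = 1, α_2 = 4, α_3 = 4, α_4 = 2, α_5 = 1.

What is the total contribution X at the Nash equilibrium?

Roommate i's FOC: ∂u_i/∂x_i = α_i − x_i = 0, so x_i* = α_i.
NE contributions = (1, 4, 4, 2, 1); X = 12.

12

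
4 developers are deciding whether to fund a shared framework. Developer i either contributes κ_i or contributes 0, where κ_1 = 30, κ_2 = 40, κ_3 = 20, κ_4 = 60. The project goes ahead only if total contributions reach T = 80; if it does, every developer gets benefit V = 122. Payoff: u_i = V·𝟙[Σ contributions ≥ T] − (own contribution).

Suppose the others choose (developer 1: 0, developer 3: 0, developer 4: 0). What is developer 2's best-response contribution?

0

Others' total = 0. Even contributing 40 gives 40 < 80: no benefit either way.
Best response: 0.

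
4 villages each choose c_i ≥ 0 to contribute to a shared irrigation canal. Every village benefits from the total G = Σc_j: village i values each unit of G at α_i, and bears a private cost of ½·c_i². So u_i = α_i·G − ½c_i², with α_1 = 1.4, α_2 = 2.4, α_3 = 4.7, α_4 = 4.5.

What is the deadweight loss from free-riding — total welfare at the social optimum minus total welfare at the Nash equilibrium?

Village i's FOC: ∂u_i/∂c_i = α_i − c_i = 0, so c_i* = α_i.
NE contributions = (1.4, 2.4, 4.7, 4.5); G = 13.
W^NE = (Σα)·G − ½Σα_i² = 13² − ½·50.06 = 143.97.
Planner sets c_i = Σα_j = 13 for every i, so G^SO = 4·13 = 52.
W^SO = (Σα)·G^SO − ½·4·(Σα)² = (4/2)·13² = 338.
Deadweight loss = W^SO − W^NE = 194.03.

194.03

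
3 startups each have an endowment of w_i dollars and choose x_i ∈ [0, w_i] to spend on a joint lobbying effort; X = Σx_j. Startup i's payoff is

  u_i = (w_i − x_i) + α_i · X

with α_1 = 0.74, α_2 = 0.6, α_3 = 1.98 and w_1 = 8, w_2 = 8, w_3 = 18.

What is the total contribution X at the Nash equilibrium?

18

∂u_i/∂x_i = α_i − 1, so startup i contributes w_i if α_i > 1, else 0.
α_i > 1 for i ∈ {3}; NE contributions (0, 0, 18), X = 18.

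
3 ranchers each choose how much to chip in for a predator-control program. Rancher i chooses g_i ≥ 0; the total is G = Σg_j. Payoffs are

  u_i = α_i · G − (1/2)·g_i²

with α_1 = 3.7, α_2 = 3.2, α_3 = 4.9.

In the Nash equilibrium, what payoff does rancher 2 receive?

Rancher i's FOC: ∂u_i/∂g_i = α_i − g_i = 0, so g_i* = α_i.
NE contributions = (3.7, 3.2, 4.9); G = 11.8.
u_2 = α_2·G − ½·(g_2)² = 3.2·11.8 − ½·3.2² = 32.64.

32.64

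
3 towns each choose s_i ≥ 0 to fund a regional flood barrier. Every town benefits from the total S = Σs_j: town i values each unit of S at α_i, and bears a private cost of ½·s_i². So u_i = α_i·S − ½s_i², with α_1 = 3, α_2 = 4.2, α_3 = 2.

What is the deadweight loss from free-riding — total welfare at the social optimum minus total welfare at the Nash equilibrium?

57.64

Town i's FOC: ∂u_i/∂s_i = α_i − s_i = 0, so s_i* = α_i.
NE contributions = (3, 4.2, 2); S = 9.2.
W^NE = (Σα)·S − ½Σα_i² = 9.2² − ½·30.64 = 69.32.
Planner sets s_i = Σα_j = 9.2 for every i, so S^SO = 3·9.2 = 27.6.
W^SO = (Σα)·S^SO − ½·3·(Σα)² = (3/2)·9.2² = 126.96.
Deadweight loss = W^SO − W^NE = 57.64.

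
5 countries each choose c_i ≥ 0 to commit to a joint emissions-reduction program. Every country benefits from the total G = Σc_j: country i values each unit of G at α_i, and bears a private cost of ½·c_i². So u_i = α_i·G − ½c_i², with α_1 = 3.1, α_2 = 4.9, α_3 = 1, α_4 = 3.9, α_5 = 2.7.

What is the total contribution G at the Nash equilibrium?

Country i's FOC: ∂u_i/∂c_i = α_i − c_i = 0, so c_i* = α_i.
NE contributions = (3.1, 4.9, 1, 3.9, 2.7); G = 15.6.

15.6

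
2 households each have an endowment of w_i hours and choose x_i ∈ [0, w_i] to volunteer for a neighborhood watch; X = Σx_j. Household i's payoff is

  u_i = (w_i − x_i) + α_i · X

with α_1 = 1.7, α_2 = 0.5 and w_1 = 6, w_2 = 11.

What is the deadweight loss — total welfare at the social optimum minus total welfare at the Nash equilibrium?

13.2

∂u_i/∂x_i = α_i − 1, so household i contributes w_i if α_i > 1, else 0.
α_i > 1 for i ∈ {1}; NE contributions (6, 0), X = 6.
W^NE = Σw_i − X^NE + (Σα_i)·X^NE = 17 + 1.2·6 = 24.2.
Planner: ∂(Σu_j)/∂x_i = Σα_j − 1 = 1.2 > 0, so everyone contributes w_i; X^SO = 17, W^SO = 17 + 1.2·17 = 37.4.
Deadweight loss = 13.2.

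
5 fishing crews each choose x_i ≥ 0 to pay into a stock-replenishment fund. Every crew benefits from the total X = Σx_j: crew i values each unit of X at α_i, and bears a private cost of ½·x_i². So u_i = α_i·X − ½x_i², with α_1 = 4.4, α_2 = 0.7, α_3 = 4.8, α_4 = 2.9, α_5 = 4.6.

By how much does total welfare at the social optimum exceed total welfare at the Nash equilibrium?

490.37

Crew i's FOC: ∂u_i/∂x_i = α_i − x_i = 0, so x_i* = α_i.
NE contributions = (4.4, 0.7, 4.8, 2.9, 4.6); X = 17.4.
W^NE = (Σα)·X − ½Σα_i² = 17.4² − ½·72.46 = 266.53.
Planner sets x_i = Σα_j = 17.4 for every i, so X^SO = 5·17.4 = 87.
W^SO = (Σα)·X^SO − ½·5·(Σα)² = (5/2)·17.4² = 756.9.
Deadweight loss = W^SO − W^NE = 490.37.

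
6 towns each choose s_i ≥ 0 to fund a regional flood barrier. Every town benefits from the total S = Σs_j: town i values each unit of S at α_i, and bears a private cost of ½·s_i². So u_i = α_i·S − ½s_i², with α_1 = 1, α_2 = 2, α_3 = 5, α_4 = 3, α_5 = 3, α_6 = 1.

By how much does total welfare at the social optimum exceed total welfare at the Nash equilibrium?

Town i's FOC: ∂u_i/∂s_i = α_i − s_i = 0, so s_i* = α_i.
NE contributions = (1, 2, 5, 3, 3, 1); S = 15.
W^NE = (Σα)·S − ½Σα_i² = 15² − ½·49 = 200.5.
Planner sets s_i = Σα_j = 15 for every i, so S^SO = 6·15 = 90.
W^SO = (Σα)·S^SO − ½·6·(Σα)² = (6/2)·15² = 675.
Deadweight loss = W^SO − W^NE = 474.5.

474.5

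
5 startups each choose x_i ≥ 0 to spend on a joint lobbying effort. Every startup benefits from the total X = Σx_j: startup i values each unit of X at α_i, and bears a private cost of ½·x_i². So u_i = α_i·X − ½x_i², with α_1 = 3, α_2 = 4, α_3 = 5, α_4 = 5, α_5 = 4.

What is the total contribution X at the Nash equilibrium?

21

Startup i's FOC: ∂u_i/∂x_i = α_i − x_i = 0, so x_i* = α_i.
NE contributions = (3, 4, 5, 5, 4); X = 21.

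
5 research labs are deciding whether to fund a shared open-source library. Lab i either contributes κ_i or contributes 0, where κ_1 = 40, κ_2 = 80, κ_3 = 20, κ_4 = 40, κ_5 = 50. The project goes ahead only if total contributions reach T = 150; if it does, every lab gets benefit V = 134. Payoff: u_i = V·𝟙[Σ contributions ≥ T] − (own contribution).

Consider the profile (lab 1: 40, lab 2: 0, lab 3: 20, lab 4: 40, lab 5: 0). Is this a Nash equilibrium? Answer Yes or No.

Total = 100 < 150: not provided.
Lab 1 (pledges 40, payoff -40): dropping to 0 → total 60, payoff 0. Profitable deviation.

No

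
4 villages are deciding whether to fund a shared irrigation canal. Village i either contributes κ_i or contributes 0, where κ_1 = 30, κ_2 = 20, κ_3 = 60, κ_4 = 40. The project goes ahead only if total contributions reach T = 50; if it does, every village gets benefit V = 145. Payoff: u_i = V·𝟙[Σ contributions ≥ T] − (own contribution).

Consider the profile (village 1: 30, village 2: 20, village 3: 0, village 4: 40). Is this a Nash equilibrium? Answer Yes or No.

No

Total = 90 ≥ 50: provided.
Village 1 (pledges 30, payoff 115): dropping to 0 → total 60, payoff 145. Profitable deviation.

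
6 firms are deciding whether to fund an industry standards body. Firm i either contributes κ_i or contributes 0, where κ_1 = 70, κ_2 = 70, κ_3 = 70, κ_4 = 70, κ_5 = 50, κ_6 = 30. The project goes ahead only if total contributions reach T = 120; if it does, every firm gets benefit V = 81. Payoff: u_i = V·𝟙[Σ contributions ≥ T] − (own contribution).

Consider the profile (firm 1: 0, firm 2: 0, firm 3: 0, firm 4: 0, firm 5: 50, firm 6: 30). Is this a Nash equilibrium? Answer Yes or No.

Total = 80 < 120: not provided.
Firm 1 (pledges 0, payoff 0): pledging 70 → total 150, payoff 11. Profitable deviation.

No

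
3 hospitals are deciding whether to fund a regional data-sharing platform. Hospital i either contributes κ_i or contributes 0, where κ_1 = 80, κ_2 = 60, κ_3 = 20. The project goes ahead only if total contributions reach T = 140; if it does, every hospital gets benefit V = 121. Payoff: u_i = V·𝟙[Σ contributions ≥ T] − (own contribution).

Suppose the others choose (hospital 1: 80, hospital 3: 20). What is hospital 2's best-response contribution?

60

Others' total = 100. Contributing 60 brings total to 160 ≥ 140: gain V − κ_2 = 61.
Best response: 60.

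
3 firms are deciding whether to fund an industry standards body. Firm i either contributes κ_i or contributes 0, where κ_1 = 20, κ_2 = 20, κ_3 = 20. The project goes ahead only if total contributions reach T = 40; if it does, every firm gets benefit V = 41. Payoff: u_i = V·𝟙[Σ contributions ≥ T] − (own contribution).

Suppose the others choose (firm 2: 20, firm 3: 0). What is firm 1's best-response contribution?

20

Others' total = 20. Contributing 20 brings total to 40 ≥ 40: gain V − κ_1 = 21.
Best response: 20.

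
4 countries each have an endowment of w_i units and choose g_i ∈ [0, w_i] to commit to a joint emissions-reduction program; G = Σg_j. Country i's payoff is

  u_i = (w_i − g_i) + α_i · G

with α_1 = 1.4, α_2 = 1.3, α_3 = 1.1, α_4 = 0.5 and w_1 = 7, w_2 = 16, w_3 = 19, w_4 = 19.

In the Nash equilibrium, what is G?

42

∂u_i/∂g_i = α_i − 1, so country i contributes w_i if α_i > 1, else 0.
α_i > 1 for i ∈ {1, 2, 3}; NE contributions (7, 16, 19, 0), G = 42.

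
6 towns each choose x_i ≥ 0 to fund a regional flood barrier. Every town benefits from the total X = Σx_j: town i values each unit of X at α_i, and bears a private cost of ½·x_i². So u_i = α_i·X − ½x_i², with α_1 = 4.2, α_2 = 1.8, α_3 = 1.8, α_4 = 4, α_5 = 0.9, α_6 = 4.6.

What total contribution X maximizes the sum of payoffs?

103.8

Planner FOC: ∂(Σu_j)/∂x_i = (Σα_j) − x_i = 0, so x_i^SO = Σα_j = 17.3 for every i; X^SO = 103.8.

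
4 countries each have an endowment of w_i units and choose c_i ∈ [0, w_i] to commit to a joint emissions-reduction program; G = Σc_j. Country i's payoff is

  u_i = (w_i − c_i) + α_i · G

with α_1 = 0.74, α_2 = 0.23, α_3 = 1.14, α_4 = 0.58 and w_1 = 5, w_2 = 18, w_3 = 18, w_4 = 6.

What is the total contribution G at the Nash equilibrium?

∂u_i/∂c_i = α_i − 1, so country i contributes w_i if α_i > 1, else 0.
α_i > 1 for i ∈ {3}; NE contributions (0, 0, 18, 0), G = 18.

18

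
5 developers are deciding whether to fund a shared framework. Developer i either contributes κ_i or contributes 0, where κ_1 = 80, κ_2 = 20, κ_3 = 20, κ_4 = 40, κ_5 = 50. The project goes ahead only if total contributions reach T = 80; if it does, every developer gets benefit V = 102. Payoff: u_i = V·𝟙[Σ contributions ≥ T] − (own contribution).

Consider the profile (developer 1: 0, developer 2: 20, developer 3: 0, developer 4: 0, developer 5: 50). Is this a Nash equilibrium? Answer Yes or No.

Total = 70 < 80: not provided.
Developer 1 (pledges 0, payoff 0): pledging 80 → total 150, payoff 22. Profitable deviation.

No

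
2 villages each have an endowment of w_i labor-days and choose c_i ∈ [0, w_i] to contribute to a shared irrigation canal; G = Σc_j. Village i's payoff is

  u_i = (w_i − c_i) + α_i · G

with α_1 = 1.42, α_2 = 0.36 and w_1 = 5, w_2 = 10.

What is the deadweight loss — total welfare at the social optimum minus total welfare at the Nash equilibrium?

7.8

∂u_i/∂c_i = α_i − 1, so village i contributes w_i if α_i > 1, else 0.
α_i > 1 for i ∈ {1}; NE contributions (5, 0), G = 5.
W^NE = Σw_i − G^NE + (Σα_i)·G^NE = 15 + 0.78·5 = 18.9.
Planner: ∂(Σu_j)/∂c_i = Σα_j − 1 = 0.78 > 0, so everyone contributes w_i; G^SO = 15, W^SO = 15 + 0.78·15 = 26.7.
Deadweight loss = 7.8.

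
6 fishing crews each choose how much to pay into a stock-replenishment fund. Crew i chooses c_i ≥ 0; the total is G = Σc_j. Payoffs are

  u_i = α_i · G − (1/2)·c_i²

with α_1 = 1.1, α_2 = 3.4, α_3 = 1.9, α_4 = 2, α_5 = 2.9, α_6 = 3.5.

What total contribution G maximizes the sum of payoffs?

88.8

Planner FOC: ∂(Σu_j)/∂c_i = (Σα_j) − c_i = 0, so c_i^SO = Σα_j = 14.8 for every i; G^SO = 88.8.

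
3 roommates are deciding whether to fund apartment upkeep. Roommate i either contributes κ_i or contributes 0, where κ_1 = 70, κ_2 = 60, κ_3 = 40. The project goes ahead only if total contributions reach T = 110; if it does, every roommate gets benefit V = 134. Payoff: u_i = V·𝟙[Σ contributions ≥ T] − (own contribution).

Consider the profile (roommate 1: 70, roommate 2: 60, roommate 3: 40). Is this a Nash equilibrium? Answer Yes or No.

Total = 170 ≥ 110: provided.
Roommate 1 (pledges 70, payoff 64): dropping to 0 → total 100, payoff 0. No gain.
Roommate 2 (pledges 60, payoff 74): dropping to 0 → total 110, payoff 134. Profitable deviation.

No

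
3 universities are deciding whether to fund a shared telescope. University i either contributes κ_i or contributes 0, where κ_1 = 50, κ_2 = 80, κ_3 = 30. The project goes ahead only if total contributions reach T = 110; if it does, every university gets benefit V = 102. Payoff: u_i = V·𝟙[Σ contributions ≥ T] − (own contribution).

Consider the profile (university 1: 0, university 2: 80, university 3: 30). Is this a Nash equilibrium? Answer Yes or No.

Yes

Total = 110 ≥ 110: provided.
University 1 (pledges 0, payoff 102): pledging 50 → total 160, payoff 52. No gain.
University 2 (pledges 80, payoff 22): dropping to 0 → total 30, payoff 0. No gain.
University 3 (pledges 30, payoff 72): dropping to 0 → total 80, payoff 0. No gain.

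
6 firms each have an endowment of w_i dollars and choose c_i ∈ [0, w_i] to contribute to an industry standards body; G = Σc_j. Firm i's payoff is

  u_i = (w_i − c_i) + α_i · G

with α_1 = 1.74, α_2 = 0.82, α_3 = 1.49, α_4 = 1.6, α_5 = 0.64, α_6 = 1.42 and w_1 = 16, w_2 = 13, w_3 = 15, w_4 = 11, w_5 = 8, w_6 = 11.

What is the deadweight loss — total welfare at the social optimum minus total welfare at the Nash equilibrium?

140.91

∂u_i/∂c_i = α_i − 1, so firm i contributes w_i if α_i > 1, else 0.
α_i > 1 for i ∈ {1, 3, 4, 6}; NE contributions (16, 0, 15, 11, 0, 11), G = 53.
W^NE = Σw_i − G^NE + (Σα_i)·G^NE = 74 + 6.71·53 = 429.63.
Planner: ∂(Σu_j)/∂c_i = Σα_j − 1 = 6.71 > 0, so everyone contributes w_i; G^SO = 74, W^SO = 74 + 6.71·74 = 570.54.
Deadweight loss = 140.91.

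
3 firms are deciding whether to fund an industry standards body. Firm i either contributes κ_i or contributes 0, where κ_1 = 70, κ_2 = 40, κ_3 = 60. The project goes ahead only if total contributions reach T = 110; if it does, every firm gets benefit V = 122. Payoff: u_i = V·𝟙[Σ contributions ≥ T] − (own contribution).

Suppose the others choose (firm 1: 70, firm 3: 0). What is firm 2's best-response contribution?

40

Others' total = 70. Contributing 40 brings total to 110 ≥ 110: gain V − κ_2 = 82.
Best response: 40.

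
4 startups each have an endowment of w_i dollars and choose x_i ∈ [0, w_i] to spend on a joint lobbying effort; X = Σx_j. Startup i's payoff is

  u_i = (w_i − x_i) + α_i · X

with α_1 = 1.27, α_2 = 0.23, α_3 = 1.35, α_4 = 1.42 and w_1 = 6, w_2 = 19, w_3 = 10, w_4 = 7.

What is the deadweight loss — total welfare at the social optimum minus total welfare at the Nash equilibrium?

62.13

∂u_i/∂x_i = α_i − 1, so startup i contributes w_i if α_i > 1, else 0.
α_i > 1 for i ∈ {1, 3, 4}; NE contributions (6, 0, 10, 7), X = 23.
W^NE = Σw_i − X^NE + (Σα_i)·X^NE = 42 + 3.27·23 = 117.21.
Planner: ∂(Σu_j)/∂x_i = Σα_j − 1 = 3.27 > 0, so everyone contributes w_i; X^SO = 42, W^SO = 42 + 3.27·42 = 179.34.
Deadweight loss = 62.13.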